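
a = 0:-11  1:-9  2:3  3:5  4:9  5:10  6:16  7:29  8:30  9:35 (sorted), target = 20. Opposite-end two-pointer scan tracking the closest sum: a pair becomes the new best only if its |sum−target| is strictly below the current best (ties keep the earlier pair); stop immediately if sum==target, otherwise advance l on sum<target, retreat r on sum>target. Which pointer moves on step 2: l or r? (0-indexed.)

l

l=0 r=9: -11+35=24 d=4 *, r--
l=0 r=8: -11+30=19 d=1 *, l++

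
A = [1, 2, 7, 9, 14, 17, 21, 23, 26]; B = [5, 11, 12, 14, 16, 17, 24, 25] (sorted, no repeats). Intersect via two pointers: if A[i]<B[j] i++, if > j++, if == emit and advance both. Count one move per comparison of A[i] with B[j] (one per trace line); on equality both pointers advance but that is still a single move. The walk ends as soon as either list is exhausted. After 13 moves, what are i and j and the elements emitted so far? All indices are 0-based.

i=8, j=7, emitted=[14, 17]

[i=0,j=0] 1<5 → i++
[i=1,j=0] 2<5 → i++
[i=2,j=0] 7>5 → j++
[i=2,j=1] 7<11 → i++
[i=3,j=1] 9<11 → i++
[i=4,j=1] 14>11 → j++
[i=4,j=2] 14>12 → j++
[i=4,j=3] 14==14 emit → i++,j++
[i=5,j=4] 17>16 → j++
[i=5,j=5] 17==17 emit → i++,j++
[i=6,j=6] 21<24 → i++
[i=7,j=6] 23<24 → i++
[i=8,j=6] 26>24 → j++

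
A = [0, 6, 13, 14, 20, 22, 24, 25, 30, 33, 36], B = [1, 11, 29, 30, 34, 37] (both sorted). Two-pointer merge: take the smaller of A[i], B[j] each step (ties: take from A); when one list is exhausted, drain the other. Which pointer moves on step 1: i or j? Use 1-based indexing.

[i=1,j=1] A[i]=0<=B[j]=1 take 0 → i++

i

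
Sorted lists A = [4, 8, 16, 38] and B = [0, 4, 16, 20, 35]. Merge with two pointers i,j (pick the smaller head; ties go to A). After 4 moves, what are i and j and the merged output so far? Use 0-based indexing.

[i=0,j=0] A[i]=4>B[j]=0 take 0 → j++
[i=0,j=1] A[i]=4<=B[j]=4 take 4 → i++
[i=1,j=1] A[i]=8>B[j]=4 take 4 → j++
[i=1,j=2] A[i]=8<=B[j]=16 take 8 → i++

i=2, j=2, merged so far=[0, 4, 4, 8]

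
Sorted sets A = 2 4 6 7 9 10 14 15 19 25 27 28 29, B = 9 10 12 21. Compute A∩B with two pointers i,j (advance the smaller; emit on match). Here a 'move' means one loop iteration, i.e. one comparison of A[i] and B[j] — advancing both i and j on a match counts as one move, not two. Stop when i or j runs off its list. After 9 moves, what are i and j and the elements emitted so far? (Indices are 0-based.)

i=0 j=0: 2<9, i++
i=1 j=0: 4<9, i++
i=2 j=0: 6<9, i++
i=3 j=0: 7<9, i++
i=4 j=0: 9==9 emit, i++,j++
i=5 j=1: 10==10 emit, i++,j++
i=6 j=2: 14>12, j++
i=6 j=3: 14<21, i++
i=7 j=3: 15<21, i++

i=8, j=3, emitted=[9, 10]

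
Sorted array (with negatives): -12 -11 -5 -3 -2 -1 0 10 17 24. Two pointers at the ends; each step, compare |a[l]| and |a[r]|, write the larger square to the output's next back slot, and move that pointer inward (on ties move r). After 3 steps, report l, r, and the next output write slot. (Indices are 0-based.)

[0,9] |-12|<=|24| out[9]=576 → r--
[0,8] |-12|<=|17| out[8]=289 → r--
[0,7] |-12|>|10| out[7]=144 → l++

l=1, r=7, next write slot=6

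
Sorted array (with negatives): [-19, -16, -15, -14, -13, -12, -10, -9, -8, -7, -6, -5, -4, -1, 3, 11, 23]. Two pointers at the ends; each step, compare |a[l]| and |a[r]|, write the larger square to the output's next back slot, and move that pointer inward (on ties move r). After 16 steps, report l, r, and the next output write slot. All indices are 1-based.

l=14, r=14, next write slot=1

[1,17] |-19|<=|23| out[17]=529 → r--
[1,16] |-19|>|11| out[16]=361 → l++
[2,16] |-16|>|11| out[15]=256 → l++
[3,16] |-15|>|11| out[14]=225 → l++
[4,16] |-14|>|11| out[13]=196 → l++
[5,16] |-13|>|11| out[12]=169 → l++
[6,16] |-12|>|11| out[11]=144 → l++
[7,16] |-10|<=|11| out[10]=121 → r--
[7,15] |-10|>|3| out[9]=100 → l++
[8,15] |-9|>|3| out[8]=81 → l++
[9,15] |-8|>|3| out[7]=64 → l++
[10,15] |-7|>|3| out[6]=49 → l++
[11,15] |-6|>|3| out[5]=36 → l++
[12,15] |-5|>|3| out[4]=25 → l++
[13,15] |-4|>|3| out[3]=16 → l++
[14,15] |-1|<=|3| out[2]=9 → r--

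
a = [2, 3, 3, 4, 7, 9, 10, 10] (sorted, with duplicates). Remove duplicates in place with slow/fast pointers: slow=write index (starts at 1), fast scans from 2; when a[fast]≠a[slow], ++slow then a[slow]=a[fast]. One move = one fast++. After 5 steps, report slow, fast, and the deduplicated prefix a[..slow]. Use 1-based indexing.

slow=5, fast=7, prefix=[2, 3, 4, 7, 9]

slow=1 fast=2: a[fast]=3≠a[slow]=2 write a[2]=3, slow++,fast++
slow=2 fast=3: a[fast]=3=a[slow] dup, fast++
slow=2 fast=4: a[fast]=4≠a[slow]=3 write a[3]=4, slow++,fast++
slow=3 fast=5: a[fast]=7≠a[slow]=4 write a[4]=7, slow++,fast++
slow=4 fast=6: a[fast]=9≠a[slow]=7 write a[5]=9, slow++,fast++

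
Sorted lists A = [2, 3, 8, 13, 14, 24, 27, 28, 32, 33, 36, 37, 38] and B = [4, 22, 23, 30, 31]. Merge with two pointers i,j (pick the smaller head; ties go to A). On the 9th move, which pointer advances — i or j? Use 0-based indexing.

i

[i=0,j=0] A[i]=2<=B[j]=4 take 2 → i++
[i=1,j=0] A[i]=3<=B[j]=4 take 3 → i++
[i=2,j=0] A[i]=8>B[j]=4 take 4 → j++
[i=2,j=1] A[i]=8<=B[j]=22 take 8 → i++
[i=3,j=1] A[i]=13<=B[j]=22 take 13 → i++
[i=4,j=1] A[i]=14<=B[j]=22 take 14 → i++
[i=5,j=1] A[i]=24>B[j]=22 take 22 → j++
[i=5,j=2] A[i]=24>B[j]=23 take 23 → j++
[i=5,j=3] A[i]=24<=B[j]=30 take 24 → i++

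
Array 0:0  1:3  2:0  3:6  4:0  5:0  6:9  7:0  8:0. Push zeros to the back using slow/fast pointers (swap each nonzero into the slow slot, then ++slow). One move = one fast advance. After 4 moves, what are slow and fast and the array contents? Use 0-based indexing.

slow=0 fast=0: a[fast]=0, fast++
slow=0 fast=1: a[fast]=3≠0 swap→a[0]=3, slow++,fast++
slow=1 fast=2: a[fast]=0, fast++
slow=1 fast=3: a[fast]=6≠0 swap→a[1]=6, slow++,fast++

slow=2, fast=4, a=[3, 6, 0, 0, 0, 0, 9, 0, 0]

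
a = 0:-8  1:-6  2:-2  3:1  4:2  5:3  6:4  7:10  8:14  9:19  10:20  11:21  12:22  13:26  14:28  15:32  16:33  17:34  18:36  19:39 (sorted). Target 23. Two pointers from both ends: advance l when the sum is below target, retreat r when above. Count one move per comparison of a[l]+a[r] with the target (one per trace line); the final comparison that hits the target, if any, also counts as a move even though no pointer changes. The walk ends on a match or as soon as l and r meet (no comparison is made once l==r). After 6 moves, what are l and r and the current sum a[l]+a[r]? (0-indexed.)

l=1, r=14, sum=22

l=0 r=19: -8+39=31 >23, r--
l=0 r=18: -8+36=28 >23, r--
l=0 r=17: -8+34=26 >23, r--
l=0 r=16: -8+33=25 >23, r--
l=0 r=15: -8+32=24 >23, r--
l=0 r=14: -8+28=20 <23, l++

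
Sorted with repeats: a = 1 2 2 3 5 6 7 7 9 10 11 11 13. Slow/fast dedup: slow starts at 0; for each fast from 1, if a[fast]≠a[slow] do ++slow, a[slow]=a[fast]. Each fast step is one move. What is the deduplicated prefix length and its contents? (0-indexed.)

length 10; prefix = [1, 2, 3, 5, 6, 7, 9, 10, 11, 13]

(s=0,f=1) a[fast]=2≠a[slow]=1 write a[1]=2 → slow++,fast++
(s=1,f=2) a[fast]=2=a[slow] dup → fast++
(s=1,f=3) a[fast]=3≠a[slow]=2 write a[2]=3 → slow++,fast++
(s=2,f=4) a[fast]=5≠a[slow]=3 write a[3]=5 → slow++,fast++
(s=3,f=5) a[fast]=6≠a[slow]=5 write a[4]=6 → slow++,fast++
(s=4,f=6) a[fast]=7≠a[slow]=6 write a[5]=7 → slow++,fast++
(s=5,f=7) a[fast]=7=a[slow] dup → fast++
(s=5,f=8) a[fast]=9≠a[slow]=7 write a[6]=9 → slow++,fast++
(s=6,f=9) a[fast]=10≠a[slow]=9 write a[7]=10 → slow++,fast++
(s=7,f=10) a[fast]=11≠a[slow]=10 write a[8]=11 → slow++,fast++
(s=8,f=11) a[fast]=11=a[slow] dup → fast++
(s=8,f=12) a[fast]=13≠a[slow]=11 write a[9]=13 → slow++,fast++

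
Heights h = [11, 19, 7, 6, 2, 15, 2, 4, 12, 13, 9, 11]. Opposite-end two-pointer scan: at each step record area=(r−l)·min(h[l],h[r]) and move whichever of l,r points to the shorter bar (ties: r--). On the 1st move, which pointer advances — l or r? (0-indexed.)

r

[0,11] min(11,11)*11=121 best=121 * → r--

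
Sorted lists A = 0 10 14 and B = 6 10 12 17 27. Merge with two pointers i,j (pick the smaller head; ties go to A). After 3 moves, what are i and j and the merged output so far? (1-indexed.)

i=3, j=2, merged so far=[0, 6, 10]

[i=1,j=1] A[i]=0<=B[j]=6 take 0 → i++
[i=2,j=1] A[i]=10>B[j]=6 take 6 → j++
[i=2,j=2] A[i]=10<=B[j]=10 take 10 → i++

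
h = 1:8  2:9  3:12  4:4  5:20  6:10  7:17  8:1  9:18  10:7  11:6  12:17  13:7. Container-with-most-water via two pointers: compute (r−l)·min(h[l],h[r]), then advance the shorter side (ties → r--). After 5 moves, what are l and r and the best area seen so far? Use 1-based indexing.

[1,13] min(8,7)*12=84 best=84 * → r--
[1,12] min(8,17)*11=88 best=88 * → l++
[2,12] min(9,17)*10=90 best=90 * → l++
[3,12] min(12,17)*9=108 best=108 * → l++
[4,12] min(4,17)*8=32 best=108 → l++

l=5, r=12, best area=108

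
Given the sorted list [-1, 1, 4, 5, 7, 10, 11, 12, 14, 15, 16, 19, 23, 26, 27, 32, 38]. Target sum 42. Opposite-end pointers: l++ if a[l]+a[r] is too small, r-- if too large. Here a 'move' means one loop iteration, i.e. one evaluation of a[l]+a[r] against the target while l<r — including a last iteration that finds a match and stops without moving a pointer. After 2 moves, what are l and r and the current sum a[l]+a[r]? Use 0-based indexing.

l=2, r=16, sum=42

[0,16] -1+38=37 <42 → l++
[1,16] 1+38=39 <42 → l++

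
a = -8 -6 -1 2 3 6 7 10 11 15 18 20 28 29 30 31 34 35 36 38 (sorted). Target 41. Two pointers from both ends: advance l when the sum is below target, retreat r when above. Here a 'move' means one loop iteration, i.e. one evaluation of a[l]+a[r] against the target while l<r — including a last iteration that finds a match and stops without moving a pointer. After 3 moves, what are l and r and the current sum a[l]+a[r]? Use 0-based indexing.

[0,19] -8+38=30 <41 → l++
[1,19] -6+38=32 <41 → l++
[2,19] -1+38=37 <41 → l++

l=3, r=19, sum=40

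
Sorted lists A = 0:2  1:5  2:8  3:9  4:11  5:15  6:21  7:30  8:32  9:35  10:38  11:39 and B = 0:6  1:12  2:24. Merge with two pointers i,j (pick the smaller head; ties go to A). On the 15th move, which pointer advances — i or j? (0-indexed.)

i

i=0 j=0: A[i]=2<=B[j]=6 take 2, i++
i=1 j=0: A[i]=5<=B[j]=6 take 5, i++
i=2 j=0: A[i]=8>B[j]=6 take 6, j++
i=2 j=1: A[i]=8<=B[j]=12 take 8, i++
i=3 j=1: A[i]=9<=B[j]=12 take 9, i++
i=4 j=1: A[i]=11<=B[j]=12 take 11, i++
i=5 j=1: A[i]=15>B[j]=12 take 12, j++
i=5 j=2: A[i]=15<=B[j]=24 take 15, i++
i=6 j=2: A[i]=21<=B[j]=24 take 21, i++
i=7 j=2: A[i]=30>B[j]=24 take 24, j++
i=7 j=3: B done, take A[i]=30, i++
i=8 j=3: B done, take A[i]=32, i++
i=9 j=3: B done, take A[i]=35, i++
i=10 j=3: B done, take A[i]=38, i++
i=11 j=3: B done, take A[i]=39, i++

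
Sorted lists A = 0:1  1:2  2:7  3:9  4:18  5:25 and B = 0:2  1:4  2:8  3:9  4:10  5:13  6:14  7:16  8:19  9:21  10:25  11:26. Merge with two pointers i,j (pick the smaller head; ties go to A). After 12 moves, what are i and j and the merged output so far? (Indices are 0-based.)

i=0 j=0: A[i]=1<=B[j]=2 take 1, i++
i=1 j=0: A[i]=2<=B[j]=2 take 2, i++
i=2 j=0: A[i]=7>B[j]=2 take 2, j++
i=2 j=1: A[i]=7>B[j]=4 take 4, j++
i=2 j=2: A[i]=7<=B[j]=8 take 7, i++
i=3 j=2: A[i]=9>B[j]=8 take 8, j++
i=3 j=3: A[i]=9<=B[j]=9 take 9, i++
i=4 j=3: A[i]=18>B[j]=9 take 9, j++
i=4 j=4: A[i]=18>B[j]=10 take 10, j++
i=4 j=5: A[i]=18>B[j]=13 take 13, j++
i=4 j=6: A[i]=18>B[j]=14 take 14, j++
i=4 j=7: A[i]=18>B[j]=16 take 16, j++

i=4, j=8, merged so far=[1, 2, 2, 4, 7, 8, 9, 9, 10, 13, 14, 16]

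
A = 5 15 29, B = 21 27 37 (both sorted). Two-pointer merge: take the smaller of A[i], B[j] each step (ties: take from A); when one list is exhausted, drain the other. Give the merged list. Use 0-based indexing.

i=0 j=0: A[i]=5<=B[j]=21 take 5, i++
i=1 j=0: A[i]=15<=B[j]=21 take 15, i++
i=2 j=0: A[i]=29>B[j]=21 take 21, j++
i=2 j=1: A[i]=29>B[j]=27 take 27, j++
i=2 j=2: A[i]=29<=B[j]=37 take 29, i++
i=3 j=2: A done, take B[j]=37, j++

[5, 15, 21, 27, 29, 37]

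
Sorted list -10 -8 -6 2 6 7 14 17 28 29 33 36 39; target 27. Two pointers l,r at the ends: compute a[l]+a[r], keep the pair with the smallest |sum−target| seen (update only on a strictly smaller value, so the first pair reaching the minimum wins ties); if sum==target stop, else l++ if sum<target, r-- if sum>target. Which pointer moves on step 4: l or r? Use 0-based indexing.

l

l=0 r=12: -10+39=29 d=2 *, r--
l=0 r=11: -10+36=26 d=1 *, l++
l=1 r=11: -8+36=28 d=1, r--
l=1 r=10: -8+33=25 d=2, l++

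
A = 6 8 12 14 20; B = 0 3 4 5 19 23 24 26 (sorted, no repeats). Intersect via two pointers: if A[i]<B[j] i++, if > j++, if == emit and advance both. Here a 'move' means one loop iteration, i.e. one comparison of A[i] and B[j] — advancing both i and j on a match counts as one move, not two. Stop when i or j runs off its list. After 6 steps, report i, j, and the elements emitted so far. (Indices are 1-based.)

i=3, j=5, emitted=[]

[i=1,j=1] 6>0 → j++
[i=1,j=2] 6>3 → j++
[i=1,j=3] 6>4 → j++
[i=1,j=4] 6>5 → j++
[i=1,j=5] 6<19 → i++
[i=2,j=5] 8<19 → i++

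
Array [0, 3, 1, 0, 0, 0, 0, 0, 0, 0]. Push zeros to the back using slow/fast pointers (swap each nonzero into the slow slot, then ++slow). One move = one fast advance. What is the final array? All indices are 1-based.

(s=1,f=1) a[fast]=0 → fast++
(s=1,f=2) a[fast]=3≠0 swap→a[1]=3 → slow++,fast++
(s=2,f=3) a[fast]=1≠0 swap→a[2]=1 → slow++,fast++
(s=3,f=4) a[fast]=0 → fast++
(s=3,f=5) a[fast]=0 → fast++
(s=3,f=6) a[fast]=0 → fast++
(s=3,f=7) a[fast]=0 → fast++
(s=3,f=8) a[fast]=0 → fast++
(s=3,f=9) a[fast]=0 → fast++
(s=3,f=10) a[fast]=0 → fast++

[3, 1, 0, 0, 0, 0, 0, 0, 0, 0]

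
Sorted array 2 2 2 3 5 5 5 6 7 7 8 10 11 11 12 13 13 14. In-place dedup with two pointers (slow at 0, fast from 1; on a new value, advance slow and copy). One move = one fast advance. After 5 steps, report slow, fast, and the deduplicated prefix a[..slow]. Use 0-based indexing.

slow=0 fast=1: a[fast]=2=a[slow] dup, fast++
slow=0 fast=2: a[fast]=2=a[slow] dup, fast++
slow=0 fast=3: a[fast]=3≠a[slow]=2 write a[1]=3, slow++,fast++
slow=1 fast=4: a[fast]=5≠a[slow]=3 write a[2]=5, slow++,fast++
slow=2 fast=5: a[fast]=5=a[slow] dup, fast++

slow=2, fast=6, prefix=[2, 3, 5]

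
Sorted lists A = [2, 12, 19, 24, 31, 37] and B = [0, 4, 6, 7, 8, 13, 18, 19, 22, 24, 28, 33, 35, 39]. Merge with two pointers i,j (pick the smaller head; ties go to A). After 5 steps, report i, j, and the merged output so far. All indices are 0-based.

i=0 j=0: A[i]=2>B[j]=0 take 0, j++
i=0 j=1: A[i]=2<=B[j]=4 take 2, i++
i=1 j=1: A[i]=12>B[j]=4 take 4, j++
i=1 j=2: A[i]=12>B[j]=6 take 6, j++
i=1 j=3: A[i]=12>B[j]=7 take 7, j++

i=1, j=4, merged so far=[0, 2, 4, 6, 7]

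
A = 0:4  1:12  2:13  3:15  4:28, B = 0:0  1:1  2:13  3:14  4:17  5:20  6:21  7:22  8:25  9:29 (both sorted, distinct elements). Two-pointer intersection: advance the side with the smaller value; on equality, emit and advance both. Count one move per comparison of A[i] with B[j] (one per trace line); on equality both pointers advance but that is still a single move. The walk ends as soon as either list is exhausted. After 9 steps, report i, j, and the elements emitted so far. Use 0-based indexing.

i=4, j=6, emitted=[13]

[i=0,j=0] 4>0 → j++
[i=0,j=1] 4>1 → j++
[i=0,j=2] 4<13 → i++
[i=1,j=2] 12<13 → i++
[i=2,j=2] 13==13 emit → i++,j++
[i=3,j=3] 15>14 → j++
[i=3,j=4] 15<17 → i++
[i=4,j=4] 28>17 → j++
[i=4,j=5] 28>20 → j++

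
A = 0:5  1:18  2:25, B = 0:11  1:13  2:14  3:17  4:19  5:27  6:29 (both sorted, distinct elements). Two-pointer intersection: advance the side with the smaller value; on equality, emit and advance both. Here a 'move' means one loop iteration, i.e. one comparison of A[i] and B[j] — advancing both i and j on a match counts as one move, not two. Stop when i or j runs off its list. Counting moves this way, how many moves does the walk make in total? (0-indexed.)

[i=0,j=0] 5<11 → i++
[i=1,j=0] 18>11 → j++
[i=1,j=1] 18>13 → j++
[i=1,j=2] 18>14 → j++
[i=1,j=3] 18>17 → j++
[i=1,j=4] 18<19 → i++
[i=2,j=4] 25>19 → j++
[i=2,j=5] 25<27 → i++

8 moves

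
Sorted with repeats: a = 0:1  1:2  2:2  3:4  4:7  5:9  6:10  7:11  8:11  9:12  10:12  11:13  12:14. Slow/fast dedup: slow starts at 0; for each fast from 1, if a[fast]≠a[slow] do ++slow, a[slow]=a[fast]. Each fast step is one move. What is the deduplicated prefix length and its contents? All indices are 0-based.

slow=0 fast=1: a[fast]=2≠a[slow]=1 write a[1]=2, slow++,fast++
slow=1 fast=2: a[fast]=2=a[slow] dup, fast++
slow=1 fast=3: a[fast]=4≠a[slow]=2 write a[2]=4, slow++,fast++
slow=2 fast=4: a[fast]=7≠a[slow]=4 write a[3]=7, slow++,fast++
slow=3 fast=5: a[fast]=9≠a[slow]=7 write a[4]=9, slow++,fast++
slow=4 fast=6: a[fast]=10≠a[slow]=9 write a[5]=10, slow++,fast++
slow=5 fast=7: a[fast]=11≠a[slow]=10 write a[6]=11, slow++,fast++
slow=6 fast=8: a[fast]=11=a[slow] dup, fast++
slow=6 fast=9: a[fast]=12≠a[slow]=11 write a[7]=12, slow++,fast++
slow=7 fast=10: a[fast]=12=a[slow] dup, fast++
slow=7 fast=11: a[fast]=13≠a[slow]=12 write a[8]=13, slow++,fast++
slow=8 fast=12: a[fast]=14≠a[slow]=13 write a[9]=14, slow++,fast++

length 10; prefix = [1, 2, 4, 7, 9, 10, 11, 12, 13, 14]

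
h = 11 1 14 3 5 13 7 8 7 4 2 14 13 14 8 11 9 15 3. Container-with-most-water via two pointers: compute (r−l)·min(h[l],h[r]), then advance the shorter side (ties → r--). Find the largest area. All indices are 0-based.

[0,18] min(11,3)*18=54 best=54 * → r--
[0,17] min(11,15)*17=187 best=187 * → l++
[1,17] min(1,15)*16=16 best=187 → l++
[2,17] min(14,15)*15=210 best=210 * → l++
[3,17] min(3,15)*14=42 best=210 → l++
[4,17] min(5,15)*13=65 best=210 → l++
[5,17] min(13,15)*12=156 best=210 → l++
[6,17] min(7,15)*11=77 best=210 → l++
[7,17] min(8,15)*10=80 best=210 → l++
[8,17] min(7,15)*9=63 best=210 → l++
[9,17] min(4,15)*8=32 best=210 → l++
[10,17] min(2,15)*7=14 best=210 → l++
[11,17] min(14,15)*6=84 best=210 → l++
[12,17] min(13,15)*5=65 best=210 → l++
[13,17] min(14,15)*4=56 best=210 → l++
[14,17] min(8,15)*3=24 best=210 → l++
[15,17] min(11,15)*2=22 best=210 → l++
[16,17] min(9,15)*1=9 best=210 → l++

max area = 210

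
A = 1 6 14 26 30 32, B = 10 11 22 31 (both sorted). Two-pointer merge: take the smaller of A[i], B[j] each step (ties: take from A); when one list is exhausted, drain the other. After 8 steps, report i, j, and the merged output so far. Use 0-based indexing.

i=5, j=3, merged so far=[1, 6, 10, 11, 14, 22, 26, 30]

[i=0,j=0] A[i]=1<=B[j]=10 take 1 → i++
[i=1,j=0] A[i]=6<=B[j]=10 take 6 → i++
[i=2,j=0] A[i]=14>B[j]=10 take 10 → j++
[i=2,j=1] A[i]=14>B[j]=11 take 11 → j++
[i=2,j=2] A[i]=14<=B[j]=22 take 14 → i++
[i=3,j=2] A[i]=26>B[j]=22 take 22 → j++
[i=3,j=3] A[i]=26<=B[j]=31 take 26 → i++
[i=4,j=3] A[i]=30<=B[j]=31 take 30 → i++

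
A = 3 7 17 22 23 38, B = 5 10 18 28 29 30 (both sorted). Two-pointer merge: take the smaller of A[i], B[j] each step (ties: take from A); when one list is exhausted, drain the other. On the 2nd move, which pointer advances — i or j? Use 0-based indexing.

[i=0,j=0] A[i]=3<=B[j]=5 take 3 → i++
[i=1,j=0] A[i]=7>B[j]=5 take 5 → j++

j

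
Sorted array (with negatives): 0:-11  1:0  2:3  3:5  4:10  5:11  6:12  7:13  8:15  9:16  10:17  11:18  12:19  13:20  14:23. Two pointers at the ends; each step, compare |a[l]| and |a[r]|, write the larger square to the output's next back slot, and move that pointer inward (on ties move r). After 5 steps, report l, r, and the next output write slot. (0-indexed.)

l=0 r=14: |-11|<=|23| out[14]=529, r--
l=0 r=13: |-11|<=|20| out[13]=400, r--
l=0 r=12: |-11|<=|19| out[12]=361, r--
l=0 r=11: |-11|<=|18| out[11]=324, r--
l=0 r=10: |-11|<=|17| out[10]=289, r--

l=0, r=9, next write slot=9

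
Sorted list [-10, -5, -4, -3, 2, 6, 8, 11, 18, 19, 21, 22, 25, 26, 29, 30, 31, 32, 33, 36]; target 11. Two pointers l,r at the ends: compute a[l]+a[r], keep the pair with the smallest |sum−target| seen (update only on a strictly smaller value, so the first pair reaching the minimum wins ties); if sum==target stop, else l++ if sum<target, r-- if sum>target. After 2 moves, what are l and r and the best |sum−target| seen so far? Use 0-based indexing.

l=0, r=17, best |Δ|=12

[0,19] -10+36=26 d=15 * → r--
[0,18] -10+33=23 d=12 * → r--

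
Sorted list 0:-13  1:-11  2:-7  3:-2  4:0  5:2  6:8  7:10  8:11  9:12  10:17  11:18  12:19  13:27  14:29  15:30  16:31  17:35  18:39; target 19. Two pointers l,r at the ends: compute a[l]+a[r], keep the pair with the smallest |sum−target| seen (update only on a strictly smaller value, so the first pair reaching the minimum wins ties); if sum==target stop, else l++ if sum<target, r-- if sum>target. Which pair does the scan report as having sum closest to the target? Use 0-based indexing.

l=0 r=18: -13+39=26 d=7 *, r--
l=0 r=17: -13+35=22 d=3 *, r--
l=0 r=16: -13+31=18 d=1 *, l++
l=1 r=16: -11+31=20 d=1, r--
l=1 r=15: -11+30=19 d=0 *, stop

pair (-11, 30) with sum 19 (|Δ|=0)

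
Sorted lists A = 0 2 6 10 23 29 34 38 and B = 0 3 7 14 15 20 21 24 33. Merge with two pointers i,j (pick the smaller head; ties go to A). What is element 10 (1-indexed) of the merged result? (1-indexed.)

i=1 j=1: A[i]=0<=B[j]=0 take 0, i++
i=2 j=1: A[i]=2>B[j]=0 take 0, j++
i=2 j=2: A[i]=2<=B[j]=3 take 2, i++
i=3 j=2: A[i]=6>B[j]=3 take 3, j++
i=3 j=3: A[i]=6<=B[j]=7 take 6, i++
i=4 j=3: A[i]=10>B[j]=7 take 7, j++
i=4 j=4: A[i]=10<=B[j]=14 take 10, i++
i=5 j=4: A[i]=23>B[j]=14 take 14, j++
i=5 j=5: A[i]=23>B[j]=15 take 15, j++
i=5 j=6: A[i]=23>B[j]=20 take 20, j++
i=5 j=7: A[i]=23>B[j]=21 take 21, j++
i=5 j=8: A[i]=23<=B[j]=24 take 23, i++
i=6 j=8: A[i]=29>B[j]=24 take 24, j++
i=6 j=9: A[i]=29<=B[j]=33 take 29, i++
i=7 j=9: A[i]=34>B[j]=33 take 33, j++
i=7 j=10: B done, take A[i]=34, i++
i=8 j=10: B done, take A[i]=38, i++

merged[10] = 20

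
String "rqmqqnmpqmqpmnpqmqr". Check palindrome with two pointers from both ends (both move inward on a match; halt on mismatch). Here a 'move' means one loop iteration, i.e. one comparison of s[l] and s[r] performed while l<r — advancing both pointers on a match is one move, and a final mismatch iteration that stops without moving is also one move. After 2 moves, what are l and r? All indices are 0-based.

l=0 r=18: 'r'=='r', l++,r--
l=1 r=17: 'q'=='q', l++,r--

l=2, r=16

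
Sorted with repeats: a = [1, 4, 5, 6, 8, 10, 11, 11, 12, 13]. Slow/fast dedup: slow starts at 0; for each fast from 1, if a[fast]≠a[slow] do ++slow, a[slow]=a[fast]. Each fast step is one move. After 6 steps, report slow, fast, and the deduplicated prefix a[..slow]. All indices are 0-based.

slow=6, fast=7, prefix=[1, 4, 5, 6, 8, 10, 11]

slow=0 fast=1: a[fast]=4≠a[slow]=1 write a[1]=4, slow++,fast++
slow=1 fast=2: a[fast]=5≠a[slow]=4 write a[2]=5, slow++,fast++
slow=2 fast=3: a[fast]=6≠a[slow]=5 write a[3]=6, slow++,fast++
slow=3 fast=4: a[fast]=8≠a[slow]=6 write a[4]=8, slow++,fast++
slow=4 fast=5: a[fast]=10≠a[slow]=8 write a[5]=10, slow++,fast++
slow=5 fast=6: a[fast]=11≠a[slow]=10 write a[6]=11, slow++,fast++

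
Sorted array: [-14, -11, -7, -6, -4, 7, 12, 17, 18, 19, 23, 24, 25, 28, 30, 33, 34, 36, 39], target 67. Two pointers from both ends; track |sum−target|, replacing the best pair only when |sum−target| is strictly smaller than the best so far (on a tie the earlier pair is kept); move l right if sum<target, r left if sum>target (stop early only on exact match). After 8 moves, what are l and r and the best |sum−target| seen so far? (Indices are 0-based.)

[0,18] -14+39=25 d=42 * → l++
[1,18] -11+39=28 d=39 * → l++
[2,18] -7+39=32 d=35 * → l++
[3,18] -6+39=33 d=34 * → l++
[4,18] -4+39=35 d=32 * → l++
[5,18] 7+39=46 d=21 * → l++
[6,18] 12+39=51 d=16 * → l++
[7,18] 17+39=56 d=11 * → l++

l=8, r=18, best |Δ|=11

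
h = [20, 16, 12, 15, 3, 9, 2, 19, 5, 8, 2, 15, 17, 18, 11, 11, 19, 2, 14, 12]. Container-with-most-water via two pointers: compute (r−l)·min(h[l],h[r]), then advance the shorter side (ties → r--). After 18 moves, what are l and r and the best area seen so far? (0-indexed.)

l=0 r=19: min(20,12)*19=228 best=228 *, r--
l=0 r=18: min(20,14)*18=252 best=252 *, r--
l=0 r=17: min(20,2)*17=34 best=252, r--
l=0 r=16: min(20,19)*16=304 best=304 *, r--
l=0 r=15: min(20,11)*15=165 best=304, r--
l=0 r=14: min(20,11)*14=154 best=304, r--
l=0 r=13: min(20,18)*13=234 best=304, r--
l=0 r=12: min(20,17)*12=204 best=304, r--
l=0 r=11: min(20,15)*11=165 best=304, r--
l=0 r=10: min(20,2)*10=20 best=304, r--
l=0 r=9: min(20,8)*9=72 best=304, r--
l=0 r=8: min(20,5)*8=40 best=304, r--
l=0 r=7: min(20,19)*7=133 best=304, r--
l=0 r=6: min(20,2)*6=12 best=304, r--
l=0 r=5: min(20,9)*5=45 best=304, r--
l=0 r=4: min(20,3)*4=12 best=304, r--
l=0 r=3: min(20,15)*3=45 best=304, r--
l=0 r=2: min(20,12)*2=24 best=304, r--

l=0, r=1, best area=304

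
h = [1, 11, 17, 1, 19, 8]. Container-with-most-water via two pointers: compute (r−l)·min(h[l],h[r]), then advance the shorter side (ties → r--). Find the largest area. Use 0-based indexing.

[0,5] min(1,8)*5=5 best=5 * → l++
[1,5] min(11,8)*4=32 best=32 * → r--
[1,4] min(11,19)*3=33 best=33 * → l++
[2,4] min(17,19)*2=34 best=34 * → l++
[3,4] min(1,19)*1=1 best=34 → l++

max area = 34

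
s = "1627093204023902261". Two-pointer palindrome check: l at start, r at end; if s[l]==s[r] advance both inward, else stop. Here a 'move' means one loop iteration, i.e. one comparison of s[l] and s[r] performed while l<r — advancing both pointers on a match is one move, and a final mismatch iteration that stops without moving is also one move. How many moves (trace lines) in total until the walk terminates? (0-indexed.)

4 moves

l=0 r=18: '1'=='1', l++,r--
l=1 r=17: '6'=='6', l++,r--
l=2 r=16: '2'=='2', l++,r--
l=3 r=15: '7'!='2', stop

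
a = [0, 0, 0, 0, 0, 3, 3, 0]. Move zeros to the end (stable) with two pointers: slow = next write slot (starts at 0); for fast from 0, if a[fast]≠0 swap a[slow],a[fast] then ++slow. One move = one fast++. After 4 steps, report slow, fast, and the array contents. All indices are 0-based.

slow=0 fast=0: a[fast]=0, fast++
slow=0 fast=1: a[fast]=0, fast++
slow=0 fast=2: a[fast]=0, fast++
slow=0 fast=3: a[fast]=0, fast++

slow=0, fast=4, a=[0, 0, 0, 0, 0, 3, 3, 0]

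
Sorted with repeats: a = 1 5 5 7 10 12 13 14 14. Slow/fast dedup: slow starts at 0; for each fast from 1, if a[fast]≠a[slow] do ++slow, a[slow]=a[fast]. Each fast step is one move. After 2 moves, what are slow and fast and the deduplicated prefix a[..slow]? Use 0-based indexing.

slow=0 fast=1: a[fast]=5≠a[slow]=1 write a[1]=5, slow++,fast++
slow=1 fast=2: a[fast]=5=a[slow] dup, fast++

slow=1, fast=3, prefix=[1, 5]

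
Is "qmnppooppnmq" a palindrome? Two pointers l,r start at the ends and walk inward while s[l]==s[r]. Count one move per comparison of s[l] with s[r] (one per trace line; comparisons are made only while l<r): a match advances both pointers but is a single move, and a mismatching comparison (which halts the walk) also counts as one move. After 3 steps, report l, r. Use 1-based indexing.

l=4, r=9

[1,12] 'q'=='q' → l++,r--
[2,11] 'm'=='m' → l++,r--
[3,10] 'n'=='n' → l++,r--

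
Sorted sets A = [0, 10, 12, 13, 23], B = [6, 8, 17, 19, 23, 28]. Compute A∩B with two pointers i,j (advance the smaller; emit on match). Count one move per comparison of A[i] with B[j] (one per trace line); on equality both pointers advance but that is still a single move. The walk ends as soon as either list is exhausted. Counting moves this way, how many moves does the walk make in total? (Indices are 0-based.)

i=0 j=0: 0<6, i++
i=1 j=0: 10>6, j++
i=1 j=1: 10>8, j++
i=1 j=2: 10<17, i++
i=2 j=2: 12<17, i++
i=3 j=2: 13<17, i++
i=4 j=2: 23>17, j++
i=4 j=3: 23>19, j++
i=4 j=4: 23==23 emit, i++,j++

9 moves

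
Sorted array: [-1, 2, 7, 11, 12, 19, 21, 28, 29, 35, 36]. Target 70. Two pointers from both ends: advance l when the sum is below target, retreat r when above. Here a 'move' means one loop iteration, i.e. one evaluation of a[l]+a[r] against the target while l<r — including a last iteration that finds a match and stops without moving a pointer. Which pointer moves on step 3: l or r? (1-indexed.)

l

l=1 r=11: -1+36=35 <70, l++
l=2 r=11: 2+36=38 <70, l++
l=3 r=11: 7+36=43 <70, l++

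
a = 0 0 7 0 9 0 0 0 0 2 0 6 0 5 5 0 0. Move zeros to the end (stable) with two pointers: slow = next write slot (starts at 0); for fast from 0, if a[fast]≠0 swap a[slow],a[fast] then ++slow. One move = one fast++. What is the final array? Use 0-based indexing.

[7, 9, 2, 6, 5, 5, 0, 0, 0, 0, 0, 0, 0, 0, 0, 0, 0]

slow=0 fast=0: a[fast]=0, fast++
slow=0 fast=1: a[fast]=0, fast++
slow=0 fast=2: a[fast]=7≠0 swap→a[0]=7, slow++,fast++
slow=1 fast=3: a[fast]=0, fast++
slow=1 fast=4: a[fast]=9≠0 swap→a[1]=9, slow++,fast++
slow=2 fast=5: a[fast]=0, fast++
slow=2 fast=6: a[fast]=0, fast++
slow=2 fast=7: a[fast]=0, fast++
slow=2 fast=8: a[fast]=0, fast++
slow=2 fast=9: a[fast]=2≠0 swap→a[2]=2, slow++,fast++
slow=3 fast=10: a[fast]=0, fast++
slow=3 fast=11: a[fast]=6≠0 swap→a[3]=6, slow++,fast++
slow=4 fast=12: a[fast]=0, fast++
slow=4 fast=13: a[fast]=5≠0 swap→a[4]=5, slow++,fast++
slow=5 fast=14: a[fast]=5≠0 swap→a[5]=5, slow++,fast++
slow=6 fast=15: a[fast]=0, fast++
slow=6 fast=16: a[fast]=0, fast++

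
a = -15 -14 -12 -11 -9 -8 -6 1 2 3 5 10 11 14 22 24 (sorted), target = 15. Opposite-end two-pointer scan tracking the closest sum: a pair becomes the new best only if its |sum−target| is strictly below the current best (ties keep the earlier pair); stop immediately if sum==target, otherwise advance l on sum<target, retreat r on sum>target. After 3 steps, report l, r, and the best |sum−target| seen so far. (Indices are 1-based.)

l=4, r=16, best |Δ|=3

l=1 r=16: -15+24=9 d=6 *, l++
l=2 r=16: -14+24=10 d=5 *, l++
l=3 r=16: -12+24=12 d=3 *, l++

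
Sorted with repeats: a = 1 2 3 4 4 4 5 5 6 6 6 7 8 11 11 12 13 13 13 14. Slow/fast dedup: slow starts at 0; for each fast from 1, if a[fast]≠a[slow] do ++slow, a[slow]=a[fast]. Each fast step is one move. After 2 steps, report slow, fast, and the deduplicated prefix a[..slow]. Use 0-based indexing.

slow=2, fast=3, prefix=[1, 2, 3]

(s=0,f=1) a[fast]=2≠a[slow]=1 write a[1]=2 → slow++,fast++
(s=1,f=2) a[fast]=3≠a[slow]=2 write a[2]=3 → slow++,fast++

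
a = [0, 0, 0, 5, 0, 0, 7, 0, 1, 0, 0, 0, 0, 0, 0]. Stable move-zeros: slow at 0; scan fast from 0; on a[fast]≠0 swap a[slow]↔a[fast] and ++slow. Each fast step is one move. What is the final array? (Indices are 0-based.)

[5, 7, 1, 0, 0, 0, 0, 0, 0, 0, 0, 0, 0, 0, 0]

slow=0 fast=0: a[fast]=0, fast++
slow=0 fast=1: a[fast]=0, fast++
slow=0 fast=2: a[fast]=0, fast++
slow=0 fast=3: a[fast]=5≠0 swap→a[0]=5, slow++,fast++
slow=1 fast=4: a[fast]=0, fast++
slow=1 fast=5: a[fast]=0, fast++
slow=1 fast=6: a[fast]=7≠0 swap→a[1]=7, slow++,fast++
slow=2 fast=7: a[fast]=0, fast++
slow=2 fast=8: a[fast]=1≠0 swap→a[2]=1, slow++,fast++
slow=3 fast=9: a[fast]=0, fast++
slow=3 fast=10: a[fast]=0, fast++
slow=3 fast=11: a[fast]=0, fast++
slow=3 fast=12: a[fast]=0, fast++
slow=3 fast=13: a[fast]=0, fast++
slow=3 fast=14: a[fast]=0, fast++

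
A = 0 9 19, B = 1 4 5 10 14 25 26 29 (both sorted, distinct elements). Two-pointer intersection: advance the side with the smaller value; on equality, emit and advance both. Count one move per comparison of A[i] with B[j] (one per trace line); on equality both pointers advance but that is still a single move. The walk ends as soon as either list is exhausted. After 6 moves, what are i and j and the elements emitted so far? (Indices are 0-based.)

i=2, j=4, emitted=[]

i=0 j=0: 0<1, i++
i=1 j=0: 9>1, j++
i=1 j=1: 9>4, j++
i=1 j=2: 9>5, j++
i=1 j=3: 9<10, i++
i=2 j=3: 19>10, j++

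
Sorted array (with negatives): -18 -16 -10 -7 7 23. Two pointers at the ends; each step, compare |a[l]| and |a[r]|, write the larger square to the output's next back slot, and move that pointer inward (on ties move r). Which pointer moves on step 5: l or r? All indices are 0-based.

r

[0,5] |-18|<=|23| out[5]=529 → r--
[0,4] |-18|>|7| out[4]=324 → l++
[1,4] |-16|>|7| out[3]=256 → l++
[2,4] |-10|>|7| out[2]=100 → l++
[3,4] |-7|<=|7| out[1]=49 → r--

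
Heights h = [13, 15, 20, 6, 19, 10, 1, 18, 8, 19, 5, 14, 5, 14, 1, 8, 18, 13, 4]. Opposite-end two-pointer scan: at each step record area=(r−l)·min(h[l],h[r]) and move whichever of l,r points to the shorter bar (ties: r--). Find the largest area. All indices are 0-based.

[0,18] min(13,4)*18=72 best=72 * → r--
[0,17] min(13,13)*17=221 best=221 * → r--
[0,16] min(13,18)*16=208 best=221 → l++
[1,16] min(15,18)*15=225 best=225 * → l++
[2,16] min(20,18)*14=252 best=252 * → r--
[2,15] min(20,8)*13=104 best=252 → r--
[2,14] min(20,1)*12=12 best=252 → r--
[2,13] min(20,14)*11=154 best=252 → r--
[2,12] min(20,5)*10=50 best=252 → r--
[2,11] min(20,14)*9=126 best=252 → r--
[2,10] min(20,5)*8=40 best=252 → r--
[2,9] min(20,19)*7=133 best=252 → r--
[2,8] min(20,8)*6=48 best=252 → r--
[2,7] min(20,18)*5=90 best=252 → r--
[2,6] min(20,1)*4=4 best=252 → r--
[2,5] min(20,10)*3=30 best=252 → r--
[2,4] min(20,19)*2=38 best=252 → r--
[2,3] min(20,6)*1=6 best=252 → r--

max area = 252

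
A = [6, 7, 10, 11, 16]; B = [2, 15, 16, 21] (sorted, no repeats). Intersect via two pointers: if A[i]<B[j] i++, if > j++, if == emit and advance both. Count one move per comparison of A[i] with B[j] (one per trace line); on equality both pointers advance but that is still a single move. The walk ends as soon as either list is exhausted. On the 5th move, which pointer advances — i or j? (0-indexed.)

i

[i=0,j=0] 6>2 → j++
[i=0,j=1] 6<15 → i++
[i=1,j=1] 7<15 → i++
[i=2,j=1] 10<15 → i++
[i=3,j=1] 11<15 → i++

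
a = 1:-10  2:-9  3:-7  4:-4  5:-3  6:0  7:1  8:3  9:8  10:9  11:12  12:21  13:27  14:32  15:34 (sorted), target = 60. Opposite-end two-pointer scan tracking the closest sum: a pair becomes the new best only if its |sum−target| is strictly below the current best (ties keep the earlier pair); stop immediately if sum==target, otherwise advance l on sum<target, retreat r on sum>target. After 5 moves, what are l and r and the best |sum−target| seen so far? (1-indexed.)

l=1 r=15: -10+34=24 d=36 *, l++
l=2 r=15: -9+34=25 d=35 *, l++
l=3 r=15: -7+34=27 d=33 *, l++
l=4 r=15: -4+34=30 d=30 *, l++
l=5 r=15: -3+34=31 d=29 *, l++

l=6, r=15, best |Δ|=29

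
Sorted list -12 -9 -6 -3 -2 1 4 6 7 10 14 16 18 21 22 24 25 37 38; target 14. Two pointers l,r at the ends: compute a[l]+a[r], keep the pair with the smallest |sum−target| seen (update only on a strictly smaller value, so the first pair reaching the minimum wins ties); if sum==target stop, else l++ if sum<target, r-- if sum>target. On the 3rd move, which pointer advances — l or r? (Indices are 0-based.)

l

[0,18] -12+38=26 d=12 * → r--
[0,17] -12+37=25 d=11 * → r--
[0,16] -12+25=13 d=1 * → l++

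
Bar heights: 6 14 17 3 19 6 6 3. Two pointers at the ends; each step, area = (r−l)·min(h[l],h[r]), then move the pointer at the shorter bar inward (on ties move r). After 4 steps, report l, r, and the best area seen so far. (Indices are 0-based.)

[0,7] min(6,3)*7=21 best=21 * → r--
[0,6] min(6,6)*6=36 best=36 * → r--
[0,5] min(6,6)*5=30 best=36 → r--
[0,4] min(6,19)*4=24 best=36 → l++

l=1, r=4, best area=36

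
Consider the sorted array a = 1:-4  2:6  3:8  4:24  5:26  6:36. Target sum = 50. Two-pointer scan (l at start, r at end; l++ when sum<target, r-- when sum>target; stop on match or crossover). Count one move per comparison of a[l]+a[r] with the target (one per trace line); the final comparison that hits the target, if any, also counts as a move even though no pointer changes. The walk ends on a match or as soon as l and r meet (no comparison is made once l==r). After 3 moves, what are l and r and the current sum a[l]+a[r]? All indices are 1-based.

l=4, r=6, sum=60

l=1 r=6: -4+36=32 <50, l++
l=2 r=6: 6+36=42 <50, l++
l=3 r=6: 8+36=44 <50, l++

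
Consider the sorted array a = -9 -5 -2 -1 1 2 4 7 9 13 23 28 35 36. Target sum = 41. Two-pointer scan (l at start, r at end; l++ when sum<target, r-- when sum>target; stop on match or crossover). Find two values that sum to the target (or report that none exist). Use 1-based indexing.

l=1 r=14: -9+36=27 <41, l++
l=2 r=14: -5+36=31 <41, l++
l=3 r=14: -2+36=34 <41, l++
l=4 r=14: -1+36=35 <41, l++
l=5 r=14: 1+36=37 <41, l++
l=6 r=14: 2+36=38 <41, l++
l=7 r=14: 4+36=40 <41, l++
l=8 r=14: 7+36=43 >41, r--
l=8 r=13: 7+35=42 >41, r--
l=8 r=12: 7+28=35 <41, l++
l=9 r=12: 9+28=37 <41, l++
l=10 r=12: 13+28=41, found

(13, 28)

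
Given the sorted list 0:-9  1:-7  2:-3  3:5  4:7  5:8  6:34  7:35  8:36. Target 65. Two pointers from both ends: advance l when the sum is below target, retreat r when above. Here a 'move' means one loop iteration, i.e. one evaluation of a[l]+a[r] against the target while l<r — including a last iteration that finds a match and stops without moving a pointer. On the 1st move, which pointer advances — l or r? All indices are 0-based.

l

l=0 r=8: -9+36=27 <65, l++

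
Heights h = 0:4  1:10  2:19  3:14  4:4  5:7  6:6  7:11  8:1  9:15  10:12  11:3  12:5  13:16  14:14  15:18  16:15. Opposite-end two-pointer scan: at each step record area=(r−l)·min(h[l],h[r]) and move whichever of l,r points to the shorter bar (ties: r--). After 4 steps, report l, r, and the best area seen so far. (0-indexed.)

l=2, r=14, best area=234

[0,16] min(4,15)*16=64 best=64 * → l++
[1,16] min(10,15)*15=150 best=150 * → l++
[2,16] min(19,15)*14=210 best=210 * → r--
[2,15] min(19,18)*13=234 best=234 * → r--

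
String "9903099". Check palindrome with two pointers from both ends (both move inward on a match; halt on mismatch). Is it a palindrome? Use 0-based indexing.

[0,6] '9'=='9' → l++,r--
[1,5] '9'=='9' → l++,r--
[2,4] '0'=='0' → l++,r--

palindrome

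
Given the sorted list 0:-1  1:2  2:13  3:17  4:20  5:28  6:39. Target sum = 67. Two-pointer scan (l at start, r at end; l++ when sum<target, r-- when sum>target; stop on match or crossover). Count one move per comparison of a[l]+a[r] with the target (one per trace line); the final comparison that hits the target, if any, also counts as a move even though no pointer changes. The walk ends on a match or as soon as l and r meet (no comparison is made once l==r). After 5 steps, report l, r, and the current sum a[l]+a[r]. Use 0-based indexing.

l=5, r=6, sum=67

[0,6] -1+39=38 <67 → l++
[1,6] 2+39=41 <67 → l++
[2,6] 13+39=52 <67 → l++
[3,6] 17+39=56 <67 → l++
[4,6] 20+39=59 <67 → l++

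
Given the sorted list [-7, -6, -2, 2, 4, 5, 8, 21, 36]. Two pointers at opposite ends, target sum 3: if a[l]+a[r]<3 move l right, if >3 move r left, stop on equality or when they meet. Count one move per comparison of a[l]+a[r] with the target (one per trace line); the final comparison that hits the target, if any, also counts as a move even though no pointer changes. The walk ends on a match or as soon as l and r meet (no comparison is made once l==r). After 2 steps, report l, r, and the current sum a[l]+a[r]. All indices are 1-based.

l=1 r=9: -7+36=29 >3, r--
l=1 r=8: -7+21=14 >3, r--

l=1, r=7, sum=1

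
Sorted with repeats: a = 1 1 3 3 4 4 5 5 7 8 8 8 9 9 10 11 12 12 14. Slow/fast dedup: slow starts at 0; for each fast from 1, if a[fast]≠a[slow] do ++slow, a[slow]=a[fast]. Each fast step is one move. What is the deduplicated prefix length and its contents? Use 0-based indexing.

(s=0,f=1) a[fast]=1=a[slow] dup → fast++
(s=0,f=2) a[fast]=3≠a[slow]=1 write a[1]=3 → slow++,fast++
(s=1,f=3) a[fast]=3=a[slow] dup → fast++
(s=1,f=4) a[fast]=4≠a[slow]=3 write a[2]=4 → slow++,fast++
(s=2,f=5) a[fast]=4=a[slow] dup → fast++
(s=2,f=6) a[fast]=5≠a[slow]=4 write a[3]=5 → slow++,fast++
(s=3,f=7) a[fast]=5=a[slow] dup → fast++
(s=3,f=8) a[fast]=7≠a[slow]=5 write a[4]=7 → slow++,fast++
(s=4,f=9) a[fast]=8≠a[slow]=7 write a[5]=8 → slow++,fast++
(s=5,f=10) a[fast]=8=a[slow] dup → fast++
(s=5,f=11) a[fast]=8=a[slow] dup → fast++
(s=5,f=12) a[fast]=9≠a[slow]=8 write a[6]=9 → slow++,fast++
(s=6,f=13) a[fast]=9=a[slow] dup → fast++
(s=6,f=14) a[fast]=10≠a[slow]=9 write a[7]=10 → slow++,fast++
(s=7,f=15) a[fast]=11≠a[slow]=10 write a[8]=11 → slow++,fast++
(s=8,f=16) a[fast]=12≠a[slow]=11 write a[9]=12 → slow++,fast++
(s=9,f=17) a[fast]=12=a[slow] dup → fast++
(s=9,f=18) a[fast]=14≠a[slow]=12 write a[10]=14 → slow++,fast++

length 11; prefix = [1, 3, 4, 5, 7, 8, 9, 10, 11, 12, 14]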